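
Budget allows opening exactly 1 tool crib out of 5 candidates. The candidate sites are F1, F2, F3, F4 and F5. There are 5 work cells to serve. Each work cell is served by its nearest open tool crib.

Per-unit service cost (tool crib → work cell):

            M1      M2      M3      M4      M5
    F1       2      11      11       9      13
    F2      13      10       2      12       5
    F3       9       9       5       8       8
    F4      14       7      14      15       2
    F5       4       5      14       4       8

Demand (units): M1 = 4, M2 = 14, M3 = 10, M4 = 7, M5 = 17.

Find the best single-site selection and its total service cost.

Choose F2 only; total service cost 381.

With exactly 1 open, each work cell uses its cheapest among the chosen.
{F2}: M1→F2 13·4=52, M2→F2 10·14=140, M3→F2 2·10=20, M4→F2 12·7=84, M5→F2 5·17=85. Service cost 381.
{F5}: service cost 390
{F3}: service cost 404
Among all 5 size-1 choices, {F2} is lowest.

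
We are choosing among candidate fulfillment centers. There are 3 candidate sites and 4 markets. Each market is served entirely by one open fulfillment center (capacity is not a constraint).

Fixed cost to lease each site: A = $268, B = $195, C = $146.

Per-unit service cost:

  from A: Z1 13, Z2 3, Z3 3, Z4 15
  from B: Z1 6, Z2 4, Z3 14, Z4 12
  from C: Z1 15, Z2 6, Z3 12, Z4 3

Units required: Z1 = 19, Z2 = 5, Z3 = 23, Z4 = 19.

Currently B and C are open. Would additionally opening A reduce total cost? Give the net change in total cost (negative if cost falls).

Current service cost with {B, C}: 467.
Adding A: each market re-picks its cheapest; new service cost 255, saving 212.
Extra fixed cost: 268. Net change = 268 − 212 = 56.
(Totals: 808 → 864.)

No — net change +56 (cost rises by 56).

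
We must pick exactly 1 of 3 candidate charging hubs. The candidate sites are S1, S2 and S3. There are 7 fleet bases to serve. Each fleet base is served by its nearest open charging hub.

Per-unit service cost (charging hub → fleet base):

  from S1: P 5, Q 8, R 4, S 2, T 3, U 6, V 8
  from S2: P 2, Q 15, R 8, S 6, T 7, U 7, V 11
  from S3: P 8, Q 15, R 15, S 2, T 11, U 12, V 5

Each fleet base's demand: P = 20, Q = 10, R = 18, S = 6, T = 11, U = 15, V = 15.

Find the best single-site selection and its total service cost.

With exactly 1 open, each fleet base uses its cheapest among the chosen.
{S1}: P→S1 5·20=100, Q→S1 8·10=80, R→S1 4·18=72, S→S1 2·6=12, T→S1 3·11=33, U→S1 6·15=90, V→S1 8·15=120. Service cost 507.
{S2}: service cost 717
{S3}: service cost 968
Among all 3 size-1 choices, {S1} is lowest.

Choose S1 only; total service cost 507.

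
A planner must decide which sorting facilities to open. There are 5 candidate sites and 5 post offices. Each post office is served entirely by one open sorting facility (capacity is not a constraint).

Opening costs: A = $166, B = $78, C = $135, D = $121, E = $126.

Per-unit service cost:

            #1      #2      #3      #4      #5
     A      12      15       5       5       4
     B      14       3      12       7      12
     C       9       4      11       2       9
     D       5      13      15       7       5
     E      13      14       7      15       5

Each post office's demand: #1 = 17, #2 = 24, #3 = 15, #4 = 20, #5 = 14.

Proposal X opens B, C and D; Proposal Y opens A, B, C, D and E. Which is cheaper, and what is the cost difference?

Proposal X is cheaper by 188.

Proposal X: {B, C, D}: #1→D 5·17=85, #2→B 3·24=72, #3→C 11·15=165, #4→C 2·20=40, #5→D 5·14=70. Service 432; fixed 334; total 766.
Proposal Y: {A, B, C, D, E}: #1→D 5·17=85, #2→B 3·24=72, #3→A 5·15=75, #4→C 2·20=40, #5→A 4·14=56. Service 328; fixed 626; total 954.
Difference: |766 − 954| = 188.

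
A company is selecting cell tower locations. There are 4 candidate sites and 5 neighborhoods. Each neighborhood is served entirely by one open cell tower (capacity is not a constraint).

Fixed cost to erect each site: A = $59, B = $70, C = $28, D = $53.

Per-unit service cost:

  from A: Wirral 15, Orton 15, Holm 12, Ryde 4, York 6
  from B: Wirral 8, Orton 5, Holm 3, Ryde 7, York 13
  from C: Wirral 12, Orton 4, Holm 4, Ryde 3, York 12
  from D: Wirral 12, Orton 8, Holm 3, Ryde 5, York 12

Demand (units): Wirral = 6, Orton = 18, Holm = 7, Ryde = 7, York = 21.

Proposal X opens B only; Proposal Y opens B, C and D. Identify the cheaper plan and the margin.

Proposal X is cheaper by 14.

Proposal X: {B}: Wirral→B 8·6=48, Orton→B 5·18=90, Holm→B 3·7=21, Ryde→B 7·7=49, York→B 13·21=273. Service 481; fixed 70; total 551.
Proposal Y: {B, C, D}: Wirral→B 8·6=48, Orton→C 4·18=72, Holm→B 3·7=21, Ryde→C 3·7=21, York→C 12·21=252. Service 414; fixed 151; total 565.
Difference: |551 − 565| = 14.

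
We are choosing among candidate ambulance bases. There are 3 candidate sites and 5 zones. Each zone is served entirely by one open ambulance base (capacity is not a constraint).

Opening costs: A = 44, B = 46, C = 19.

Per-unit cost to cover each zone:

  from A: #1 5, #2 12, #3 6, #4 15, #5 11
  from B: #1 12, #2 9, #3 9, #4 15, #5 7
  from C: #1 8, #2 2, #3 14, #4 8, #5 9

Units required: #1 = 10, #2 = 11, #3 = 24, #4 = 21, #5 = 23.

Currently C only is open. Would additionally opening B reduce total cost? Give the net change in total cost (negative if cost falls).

Current service cost with {C}: 813.
Adding B: each zone re-picks its cheapest; new service cost 647, saving 166.
Extra fixed cost: 46. Net change = 46 − 166 = -120.
(Totals: 832 → 712.)

Yes — net change −120 (cost falls by 120).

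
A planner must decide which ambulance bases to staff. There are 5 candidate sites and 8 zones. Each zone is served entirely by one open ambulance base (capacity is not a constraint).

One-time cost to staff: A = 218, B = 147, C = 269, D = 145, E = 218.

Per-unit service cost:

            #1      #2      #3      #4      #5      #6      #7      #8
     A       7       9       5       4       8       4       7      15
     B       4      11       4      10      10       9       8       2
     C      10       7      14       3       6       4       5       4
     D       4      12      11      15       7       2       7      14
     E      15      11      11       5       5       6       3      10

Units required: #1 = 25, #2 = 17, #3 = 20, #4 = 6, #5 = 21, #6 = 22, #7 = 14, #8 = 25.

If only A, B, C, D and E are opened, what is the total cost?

Total cost: 1555

Each zone is assigned to its cheapest site among the open ones.
{A, B, C, D, E}: #1→B 4·25=100, #2→C 7·17=119, #3→B 4·20=80, #4→C 3·6=18, #5→E 5·21=105, #6→D 2·22=44, #7→E 3·14=42, #8→B 2·25=50. Service 558; fixed 997; total 1555.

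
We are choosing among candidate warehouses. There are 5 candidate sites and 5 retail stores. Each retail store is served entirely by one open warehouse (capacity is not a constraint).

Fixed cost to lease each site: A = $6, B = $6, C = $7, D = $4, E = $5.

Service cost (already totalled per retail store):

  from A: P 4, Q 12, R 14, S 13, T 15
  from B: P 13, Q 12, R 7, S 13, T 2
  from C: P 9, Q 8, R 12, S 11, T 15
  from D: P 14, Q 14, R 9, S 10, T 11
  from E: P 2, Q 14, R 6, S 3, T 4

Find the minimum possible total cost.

For any fixed open set, each retail store goes to its cheapest open site; total = fixed + service.
{E}: P→E 2, Q→E 14, R→E 6, S→E 3, T→E 4. Service 29; fixed 5; total 34.
{C, E}: service 23 + fixed 12 = 35
{B, E}: service 25 + fixed 11 = 36
{A, B, C, D, E}: service 21 + fixed 28 = 49
No other subset beats 34.

Minimum total cost: 34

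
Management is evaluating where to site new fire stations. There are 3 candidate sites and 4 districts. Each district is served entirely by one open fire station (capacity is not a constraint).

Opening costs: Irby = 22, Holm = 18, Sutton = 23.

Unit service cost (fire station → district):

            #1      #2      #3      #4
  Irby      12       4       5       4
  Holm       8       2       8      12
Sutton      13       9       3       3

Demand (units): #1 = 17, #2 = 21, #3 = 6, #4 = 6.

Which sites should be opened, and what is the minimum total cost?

Open Holm and Sutton; minimum total cost 255.

For any fixed open set, each district goes to its cheapest open site; total = fixed + service.
{Holm, Sutton}: #1→Holm 8·17=136, #2→Holm 2·21=42, #3→Sutton 3·6=18, #4→Sutton 3·6=18. Service 214; fixed 41; total 255.
{Irby, Holm}: #1→Holm 8·17=136, #2→Holm 2·21=42, #3→Irby 5·6=30, #4→Irby 4·6=24. Service 232; fixed 40; total 272.
{Irby, Holm, Sutton}: #1→Holm 8·17=136, #2→Holm 2·21=42, #3→Sutton 3·6=18, #4→Sutton 3·6=18. Service 214; fixed 63; total 277.
{Holm}: #1→Holm 8·17=136, #2→Holm 2·21=42, #3→Holm 8·6=48, #4→Holm 12·6=72. Service 298; fixed 18; total 316.
No other subset beats 255.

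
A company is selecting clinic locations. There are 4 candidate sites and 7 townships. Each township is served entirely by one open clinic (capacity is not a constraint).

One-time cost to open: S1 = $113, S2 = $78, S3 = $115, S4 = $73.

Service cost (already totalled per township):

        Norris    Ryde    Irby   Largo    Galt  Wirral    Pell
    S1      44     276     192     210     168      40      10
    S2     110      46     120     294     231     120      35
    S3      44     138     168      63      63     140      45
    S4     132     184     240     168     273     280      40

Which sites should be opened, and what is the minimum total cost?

For any fixed open set, each township goes to its cheapest open site; total = fixed + service.
{S2, S3}: Norris→S3 44, Ryde→S2 46, Irby→S2 120, Largo→S3 63, Galt→S3 63, Wirral→S2 120, Pell→S2 35. Service 491; fixed 193; total 684.
{S1, S2, S3}: Norris→S1 44, Ryde→S2 46, Irby→S2 120, Largo→S3 63, Galt→S3 63, Wirral→S1 40, Pell→S1 10. Service 386; fixed 306; total 692.
{S1, S3}: service 526 + fixed 228 = 754
{S1, S2, S3, S4}: Norris→S1 44, Ryde→S2 46, Irby→S2 120, Largo→S3 63, Galt→S3 63, Wirral→S1 40, Pell→S1 10. Service 386; fixed 379; total 765.
(All 15 nonempty subsets were checked; S2 and S3 is lowest.)

Open S2 and S3; minimum total cost 684.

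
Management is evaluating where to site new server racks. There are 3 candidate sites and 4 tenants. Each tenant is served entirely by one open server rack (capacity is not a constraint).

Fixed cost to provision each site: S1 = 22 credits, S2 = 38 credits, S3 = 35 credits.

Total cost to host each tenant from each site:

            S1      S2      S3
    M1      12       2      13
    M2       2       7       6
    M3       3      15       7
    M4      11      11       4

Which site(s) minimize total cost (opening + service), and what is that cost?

Open S1 only; minimum total cost 50.

For any fixed open set, each tenant goes to its cheapest open site; total = fixed + service.
{S1}: M1→S1 12, M2→S1 2, M3→S1 3, M4→S1 11. Service 28; fixed 22; total 50.
{S3}: service 30 + fixed 35 = 65
{S2}: service 35 + fixed 38 = 73
{S1, S2, S3}: service 11 + fixed 95 = 106
No other subset beats 50.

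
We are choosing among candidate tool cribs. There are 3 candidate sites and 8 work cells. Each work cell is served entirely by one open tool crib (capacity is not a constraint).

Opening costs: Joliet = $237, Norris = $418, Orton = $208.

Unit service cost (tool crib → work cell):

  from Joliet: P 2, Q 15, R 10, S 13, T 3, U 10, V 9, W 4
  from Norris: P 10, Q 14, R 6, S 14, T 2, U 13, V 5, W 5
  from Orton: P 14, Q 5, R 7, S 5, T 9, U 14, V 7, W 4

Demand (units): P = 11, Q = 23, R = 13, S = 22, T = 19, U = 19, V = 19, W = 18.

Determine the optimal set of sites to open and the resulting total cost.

Open Joliet and Orton; minimum total cost 1235.

For any fixed open set, each work cell goes to its cheapest open site; total = fixed + service.
{Joliet, Orton}: P→Joliet 2·11=22, Q→Orton 5·23=115, R→Orton 7·13=91, S→Orton 5·22=110, T→Joliet 3·19=57, U→Joliet 10·19=190, V→Orton 7·19=133, W→Joliet 4·18=72. Service 790; fixed 445; total 1235.
{Orton}: P→Orton 14·11=154, Q→Orton 5·23=115, R→Orton 7·13=91, S→Orton 5·22=110, T→Orton 9·19=171, U→Orton 14·19=266, V→Orton 7·19=133, W→Orton 4·18=72. Service 1112; fixed 208; total 1320.
{Norris, Orton}: P→Norris 10·11=110, Q→Orton 5·23=115, R→Norris 6·13=78, S→Orton 5·22=110, T→Norris 2·19=38, U→Norris 13·19=247, V→Norris 5·19=95, W→Orton 4·18=72. Service 865; fixed 626; total 1491.
{Joliet, Norris, Orton}: P→Joliet 2·11=22, Q→Orton 5·23=115, R→Norris 6·13=78, S→Orton 5·22=110, T→Norris 2·19=38, U→Joliet 10·19=190, V→Norris 5·19=95, W→Joliet 4·18=72. Service 720; fixed 863; total 1583.
(All 7 nonempty subsets were checked; Joliet and Orton is lowest.)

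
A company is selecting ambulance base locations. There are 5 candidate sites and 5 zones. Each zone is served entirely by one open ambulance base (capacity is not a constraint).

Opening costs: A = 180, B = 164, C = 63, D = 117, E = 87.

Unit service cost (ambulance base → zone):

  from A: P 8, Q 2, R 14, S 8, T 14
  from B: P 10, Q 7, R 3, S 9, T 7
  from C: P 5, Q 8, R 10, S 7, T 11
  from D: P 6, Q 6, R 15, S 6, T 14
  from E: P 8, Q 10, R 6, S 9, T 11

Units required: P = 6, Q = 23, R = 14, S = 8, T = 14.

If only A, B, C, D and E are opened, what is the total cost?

Total cost: 875

Each zone is assigned to its cheapest site among the open ones.
{A, B, C, D, E}: P→C 5·6=30, Q→A 2·23=46, R→B 3·14=42, S→D 6·8=48, T→B 7·14=98. Service 264; fixed 611; total 875.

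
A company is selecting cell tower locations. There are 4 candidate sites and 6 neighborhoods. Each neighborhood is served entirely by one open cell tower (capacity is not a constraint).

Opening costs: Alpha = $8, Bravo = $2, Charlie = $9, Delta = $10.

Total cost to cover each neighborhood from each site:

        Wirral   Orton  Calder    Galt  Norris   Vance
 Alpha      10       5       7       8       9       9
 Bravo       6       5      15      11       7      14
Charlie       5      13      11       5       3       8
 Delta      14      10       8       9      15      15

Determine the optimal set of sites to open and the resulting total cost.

For any fixed open set, each neighborhood goes to its cheapest open site; total = fixed + service.
{Bravo, Charlie}: Wirral→Charlie 5, Orton→Bravo 5, Calder→Charlie 11, Galt→Charlie 5, Norris→Charlie 3, Vance→Charlie 8. Service 37; fixed 11; total 48.
{Alpha, Charlie}: Wirral→Charlie 5, Orton→Alpha 5, Calder→Alpha 7, Galt→Charlie 5, Norris→Charlie 3, Vance→Charlie 8. Service 33; fixed 17; total 50.
{Alpha, Bravo}: Wirral→Bravo 6, Orton→Alpha 5, Calder→Alpha 7, Galt→Alpha 8, Norris→Bravo 7, Vance→Alpha 9. Service 42; fixed 10; total 52.
{Alpha, Bravo, Charlie, Delta}: Wirral→Charlie 5, Orton→Alpha 5, Calder→Alpha 7, Galt→Charlie 5, Norris→Charlie 3, Vance→Charlie 8. Service 33; fixed 29; total 62.
(All 15 nonempty subsets were checked; Bravo and Charlie is lowest.)

Open Bravo and Charlie; minimum total cost 48.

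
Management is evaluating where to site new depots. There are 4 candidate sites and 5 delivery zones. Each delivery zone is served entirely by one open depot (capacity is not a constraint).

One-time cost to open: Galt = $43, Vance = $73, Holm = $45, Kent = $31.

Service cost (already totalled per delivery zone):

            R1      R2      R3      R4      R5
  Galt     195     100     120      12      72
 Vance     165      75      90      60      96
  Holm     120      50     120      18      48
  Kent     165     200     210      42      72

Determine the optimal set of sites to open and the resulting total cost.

For any fixed open set, each delivery zone goes to its cheapest open site; total = fixed + service.
{Holm}: R1→Holm 120, R2→Holm 50, R3→Holm 120, R4→Holm 18, R5→Holm 48. Service 356; fixed 45; total 401.
{Holm, Kent}: service 356 + fixed 76 = 432
{Galt, Holm}: R1→Holm 120, R2→Holm 50, R3→Galt 120, R4→Galt 12, R5→Holm 48. Service 350; fixed 88; total 438.
{Galt, Vance, Holm, Kent}: R1→Holm 120, R2→Holm 50, R3→Vance 90, R4→Galt 12, R5→Holm 48. Service 320; fixed 192; total 512.
No other subset beats 401.

Open Holm only; minimum total cost 401.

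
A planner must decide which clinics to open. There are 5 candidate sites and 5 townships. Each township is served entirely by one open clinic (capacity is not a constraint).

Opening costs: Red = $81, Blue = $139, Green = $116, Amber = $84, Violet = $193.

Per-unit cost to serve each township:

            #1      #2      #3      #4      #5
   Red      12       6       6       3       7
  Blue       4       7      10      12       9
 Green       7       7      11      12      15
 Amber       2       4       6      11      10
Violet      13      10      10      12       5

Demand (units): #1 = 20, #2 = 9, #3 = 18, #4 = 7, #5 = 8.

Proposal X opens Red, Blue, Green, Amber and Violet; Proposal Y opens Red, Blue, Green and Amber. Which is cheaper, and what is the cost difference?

Proposal Y is cheaper by 177.

Proposal X: {Red, Blue, Green, Amber, Violet}: #1→Amber 2·20=40, #2→Amber 4·9=36, #3→Red 6·18=108, #4→Red 3·7=21, #5→Violet 5·8=40. Service 245; fixed 613; total 858.
Proposal Y: {Red, Blue, Green, Amber}: #1→Amber 2·20=40, #2→Amber 4·9=36, #3→Red 6·18=108, #4→Red 3·7=21, #5→Red 7·8=56. Service 261; fixed 420; total 681.
Difference: |858 − 681| = 177.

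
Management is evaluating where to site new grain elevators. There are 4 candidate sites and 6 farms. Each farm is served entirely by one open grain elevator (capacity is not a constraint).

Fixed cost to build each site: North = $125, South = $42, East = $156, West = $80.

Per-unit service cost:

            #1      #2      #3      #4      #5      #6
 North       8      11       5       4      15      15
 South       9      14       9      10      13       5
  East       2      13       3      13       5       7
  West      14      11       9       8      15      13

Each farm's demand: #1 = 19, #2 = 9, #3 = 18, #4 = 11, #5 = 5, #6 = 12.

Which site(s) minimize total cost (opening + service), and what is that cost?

For any fixed open set, each farm goes to its cheapest open site; total = fixed + service.
{South, East}: #1→East 2·19=38, #2→East 13·9=117, #3→East 3·18=54, #4→South 10·11=110, #5→East 5·5=25, #6→South 5·12=60. Service 404; fixed 198; total 602.
{East}: #1→East 2·19=38, #2→East 13·9=117, #3→East 3·18=54, #4→East 13·11=143, #5→East 5·5=25, #6→East 7·12=84. Service 461; fixed 156; total 617.
{East, West}: #1→East 2·19=38, #2→West 11·9=99, #3→East 3·18=54, #4→West 8·11=88, #5→East 5·5=25, #6→East 7·12=84. Service 388; fixed 236; total 624.
{North, South, East, West}: #1→East 2·19=38, #2→North 11·9=99, #3→East 3·18=54, #4→North 4·11=44, #5→East 5·5=25, #6→South 5·12=60. Service 320; fixed 403; total 723.
No other subset beats 602.

Open South and East; minimum total cost 602.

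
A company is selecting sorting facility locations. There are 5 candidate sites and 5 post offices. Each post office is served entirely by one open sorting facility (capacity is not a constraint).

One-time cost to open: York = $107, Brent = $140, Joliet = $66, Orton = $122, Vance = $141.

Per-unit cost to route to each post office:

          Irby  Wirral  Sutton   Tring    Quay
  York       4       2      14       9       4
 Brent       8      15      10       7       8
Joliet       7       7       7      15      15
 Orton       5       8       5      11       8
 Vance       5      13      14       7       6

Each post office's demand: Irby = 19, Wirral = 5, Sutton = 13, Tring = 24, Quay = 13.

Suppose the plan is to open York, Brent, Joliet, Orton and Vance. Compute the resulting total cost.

Total cost: 947

Each post office is assigned to its cheapest site among the open ones.
{York, Brent, Joliet, Orton, Vance}: Irby→York 4·19=76, Wirral→York 2·5=10, Sutton→Orton 5·13=65, Tring→Brent 7·24=168, Quay→York 4·13=52. Service 371; fixed 576; total 947.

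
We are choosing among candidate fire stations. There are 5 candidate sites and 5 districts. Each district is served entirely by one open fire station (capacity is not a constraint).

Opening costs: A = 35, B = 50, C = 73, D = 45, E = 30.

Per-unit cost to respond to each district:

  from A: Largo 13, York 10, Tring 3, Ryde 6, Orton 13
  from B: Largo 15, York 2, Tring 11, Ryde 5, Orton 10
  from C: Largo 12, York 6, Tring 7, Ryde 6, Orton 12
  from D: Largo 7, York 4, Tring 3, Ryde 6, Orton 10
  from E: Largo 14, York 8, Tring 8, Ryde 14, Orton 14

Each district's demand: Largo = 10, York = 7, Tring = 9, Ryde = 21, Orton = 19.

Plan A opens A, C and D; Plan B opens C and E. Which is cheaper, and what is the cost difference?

Plan A is cheaper by 88.

Plan A: {A, C, D}: Largo→D 7·10=70, York→D 4·7=28, Tring→A 3·9=27, Ryde→A 6·21=126, Orton→D 10·19=190. Service 441; fixed 153; total 594.
Plan B: {C, E}: Largo→C 12·10=120, York→C 6·7=42, Tring→C 7·9=63, Ryde→C 6·21=126, Orton→C 12·19=228. Service 579; fixed 103; total 682.
Difference: |594 − 682| = 88.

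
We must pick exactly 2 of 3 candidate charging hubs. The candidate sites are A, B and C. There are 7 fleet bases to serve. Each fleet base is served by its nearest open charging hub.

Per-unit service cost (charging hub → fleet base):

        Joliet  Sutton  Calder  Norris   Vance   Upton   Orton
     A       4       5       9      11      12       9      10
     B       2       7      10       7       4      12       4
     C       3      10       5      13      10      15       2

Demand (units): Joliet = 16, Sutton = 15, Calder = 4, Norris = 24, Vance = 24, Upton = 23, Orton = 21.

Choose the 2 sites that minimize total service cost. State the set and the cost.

Choose A and B; total service cost 698.

With exactly 2 open, each fleet base uses its cheapest among the chosen.
{A, B}: Joliet→B 2·16=32, Sutton→A 5·15=75, Calder→A 9·4=36, Norris→B 7·24=168, Vance→B 4·24=96, Upton→A 9·23=207, Orton→B 4·21=84. Service cost 698.
{B, C}: service cost 739
{A, C}: service cost 896
Among all 3 size-2 choices, {A, B} is lowest.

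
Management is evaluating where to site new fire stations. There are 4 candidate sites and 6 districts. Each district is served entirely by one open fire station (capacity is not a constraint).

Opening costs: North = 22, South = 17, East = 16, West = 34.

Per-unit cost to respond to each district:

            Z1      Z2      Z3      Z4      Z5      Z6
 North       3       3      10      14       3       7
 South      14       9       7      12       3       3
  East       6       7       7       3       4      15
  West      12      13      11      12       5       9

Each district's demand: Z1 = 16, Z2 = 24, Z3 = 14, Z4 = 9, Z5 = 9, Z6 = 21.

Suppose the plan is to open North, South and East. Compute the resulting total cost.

Total cost: 390

Each district is assigned to its cheapest site among the open ones.
{North, South, East}: Z1→North 3·16=48, Z2→North 3·24=72, Z3→South 7·14=98, Z4→East 3·9=27, Z5→North 3·9=27, Z6→South 3·21=63. Service 335; fixed 55; total 390.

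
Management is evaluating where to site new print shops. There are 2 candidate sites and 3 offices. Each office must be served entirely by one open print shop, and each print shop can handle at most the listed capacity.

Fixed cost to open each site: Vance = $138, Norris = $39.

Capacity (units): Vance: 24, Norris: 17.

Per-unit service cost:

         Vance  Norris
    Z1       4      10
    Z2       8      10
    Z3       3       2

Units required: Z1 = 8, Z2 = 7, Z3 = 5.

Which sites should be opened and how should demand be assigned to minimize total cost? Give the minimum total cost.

Open {Vance}: Z1→Vance 4·8=32, Z2→Vance 8·7=56, Z3→Vance 3·5=15.
Loads: Vance carries 20/24. Service 103; fixed 138; total 241.
Next best feasible plan costs 275.

Minimum total cost: 241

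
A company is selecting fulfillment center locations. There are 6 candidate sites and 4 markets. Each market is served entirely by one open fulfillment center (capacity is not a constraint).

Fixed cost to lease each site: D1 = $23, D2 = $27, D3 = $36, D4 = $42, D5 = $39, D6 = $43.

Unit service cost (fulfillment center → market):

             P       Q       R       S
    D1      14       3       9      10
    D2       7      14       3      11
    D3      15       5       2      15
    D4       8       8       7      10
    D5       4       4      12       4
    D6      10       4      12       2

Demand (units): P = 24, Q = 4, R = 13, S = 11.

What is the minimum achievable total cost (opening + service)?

Minimum total cost: 257

For any fixed open set, each market goes to its cheapest open site; total = fixed + service.
{D3, D5}: P→D5 4·24=96, Q→D5 4·4=16, R→D3 2·13=26, S→D5 4·11=44. Service 182; fixed 75; total 257.
{D2, D5}: service 195 + fixed 66 = 261
{D1, D3, D5}: service 178 + fixed 98 = 276
{D1, D2, D3, D4, D5, D6}: P→D5 4·24=96, Q→D1 3·4=12, R→D3 2·13=26, S→D6 2·11=22. Service 156; fixed 210; total 366.
No other subset beats 257.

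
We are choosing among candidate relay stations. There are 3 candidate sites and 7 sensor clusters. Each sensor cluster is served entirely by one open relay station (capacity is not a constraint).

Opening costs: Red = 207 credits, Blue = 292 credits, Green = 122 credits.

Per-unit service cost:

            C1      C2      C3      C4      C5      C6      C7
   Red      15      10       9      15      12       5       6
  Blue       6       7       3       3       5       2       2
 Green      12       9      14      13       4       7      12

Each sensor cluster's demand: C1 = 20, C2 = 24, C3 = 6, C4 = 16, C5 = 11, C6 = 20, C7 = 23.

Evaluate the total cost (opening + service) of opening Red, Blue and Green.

Each sensor cluster is assigned to its cheapest site among the open ones.
{Red, Blue, Green}: C1→Blue 6·20=120, C2→Blue 7·24=168, C3→Blue 3·6=18, C4→Blue 3·16=48, C5→Green 4·11=44, C6→Blue 2·20=40, C7→Blue 2·23=46. Service 484; fixed 621; total 1105.

Total cost: 1105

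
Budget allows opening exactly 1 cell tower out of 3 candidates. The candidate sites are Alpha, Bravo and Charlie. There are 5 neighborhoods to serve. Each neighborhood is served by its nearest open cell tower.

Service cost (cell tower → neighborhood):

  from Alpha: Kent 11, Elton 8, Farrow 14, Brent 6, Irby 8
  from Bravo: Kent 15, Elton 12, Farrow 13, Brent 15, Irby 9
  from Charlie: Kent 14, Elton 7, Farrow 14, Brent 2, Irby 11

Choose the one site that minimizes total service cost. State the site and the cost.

With exactly 1 open, each neighborhood uses its cheapest among the chosen.
{Alpha}: Kent→Alpha 11, Elton→Alpha 8, Farrow→Alpha 14, Brent→Alpha 6, Irby→Alpha 8. Service cost 47.
{Charlie}: service cost 48
{Bravo}: service cost 64
Among all 3 size-1 choices, {Alpha} is lowest.

Choose Alpha only; total service cost 47.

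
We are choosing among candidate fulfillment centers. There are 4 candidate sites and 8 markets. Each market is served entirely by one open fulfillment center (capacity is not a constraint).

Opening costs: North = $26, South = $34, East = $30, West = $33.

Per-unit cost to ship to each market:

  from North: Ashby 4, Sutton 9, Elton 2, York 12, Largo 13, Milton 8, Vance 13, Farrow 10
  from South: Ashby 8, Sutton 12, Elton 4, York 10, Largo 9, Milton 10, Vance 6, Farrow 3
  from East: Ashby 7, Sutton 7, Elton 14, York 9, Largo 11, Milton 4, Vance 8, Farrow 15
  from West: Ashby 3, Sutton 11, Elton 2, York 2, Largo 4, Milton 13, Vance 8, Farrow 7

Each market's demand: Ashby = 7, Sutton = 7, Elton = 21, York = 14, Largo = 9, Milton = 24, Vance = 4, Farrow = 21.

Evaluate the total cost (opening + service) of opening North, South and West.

Total cost: 562

Each market is assigned to its cheapest site among the open ones.
{North, South, West}: Ashby→West 3·7=21, Sutton→North 9·7=63, Elton→North 2·21=42, York→West 2·14=28, Largo→West 4·9=36, Milton→North 8·24=192, Vance→South 6·4=24, Farrow→South 3·21=63. Service 469; fixed 93; total 562.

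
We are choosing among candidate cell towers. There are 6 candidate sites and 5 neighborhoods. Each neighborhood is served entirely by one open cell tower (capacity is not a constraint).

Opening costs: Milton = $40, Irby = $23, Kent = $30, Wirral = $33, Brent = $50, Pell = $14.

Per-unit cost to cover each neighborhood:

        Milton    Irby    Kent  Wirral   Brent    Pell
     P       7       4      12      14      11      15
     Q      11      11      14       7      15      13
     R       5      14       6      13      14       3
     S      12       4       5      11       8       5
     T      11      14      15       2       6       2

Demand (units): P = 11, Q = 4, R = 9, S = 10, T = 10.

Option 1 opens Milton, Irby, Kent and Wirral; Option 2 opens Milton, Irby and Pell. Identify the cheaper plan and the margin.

Option 2 is cheaper by 51.

Option 1: {Milton, Irby, Kent, Wirral}: P→Irby 4·11=44, Q→Wirral 7·4=28, R→Milton 5·9=45, S→Irby 4·10=40, T→Wirral 2·10=20. Service 177; fixed 126; total 303.
Option 2: {Milton, Irby, Pell}: P→Irby 4·11=44, Q→Milton 11·4=44, R→Pell 3·9=27, S→Irby 4·10=40, T→Pell 2·10=20. Service 175; fixed 77; total 252.
Difference: |303 − 252| = 51.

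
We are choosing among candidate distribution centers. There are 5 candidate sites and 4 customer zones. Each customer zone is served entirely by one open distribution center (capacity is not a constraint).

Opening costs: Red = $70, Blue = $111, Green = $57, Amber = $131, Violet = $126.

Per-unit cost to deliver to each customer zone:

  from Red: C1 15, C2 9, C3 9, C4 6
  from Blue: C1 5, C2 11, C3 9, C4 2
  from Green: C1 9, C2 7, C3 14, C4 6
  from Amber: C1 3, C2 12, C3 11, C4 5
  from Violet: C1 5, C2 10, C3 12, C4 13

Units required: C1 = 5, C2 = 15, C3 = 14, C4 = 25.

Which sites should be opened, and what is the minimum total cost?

Open Blue and Green; minimum total cost 474.

For any fixed open set, each customer zone goes to its cheapest open site; total = fixed + service.
{Blue, Green}: C1→Blue 5·5=25, C2→Green 7·15=105, C3→Blue 9·14=126, C4→Blue 2·25=50. Service 306; fixed 168; total 474.
{Blue}: service 366 + fixed 111 = 477
{Red, Blue}: service 336 + fixed 181 = 517
{Red, Blue, Green, Amber, Violet}: service 296 + fixed 495 = 791
No other subset beats 474.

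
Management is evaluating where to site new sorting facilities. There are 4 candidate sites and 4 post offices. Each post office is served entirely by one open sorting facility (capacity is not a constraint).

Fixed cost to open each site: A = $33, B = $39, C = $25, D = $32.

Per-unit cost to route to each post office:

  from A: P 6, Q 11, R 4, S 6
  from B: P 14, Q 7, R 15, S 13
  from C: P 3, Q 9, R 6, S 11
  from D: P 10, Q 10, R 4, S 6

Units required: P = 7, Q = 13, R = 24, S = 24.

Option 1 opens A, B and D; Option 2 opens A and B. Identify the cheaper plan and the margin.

Option 2 is cheaper by 32.

Option 1: {A, B, D}: P→A 6·7=42, Q→B 7·13=91, R→A 4·24=96, S→A 6·24=144. Service 373; fixed 104; total 477.
Option 2: {A, B}: P→A 6·7=42, Q→B 7·13=91, R→A 4·24=96, S→A 6·24=144. Service 373; fixed 72; total 445.
Difference: |477 − 445| = 32.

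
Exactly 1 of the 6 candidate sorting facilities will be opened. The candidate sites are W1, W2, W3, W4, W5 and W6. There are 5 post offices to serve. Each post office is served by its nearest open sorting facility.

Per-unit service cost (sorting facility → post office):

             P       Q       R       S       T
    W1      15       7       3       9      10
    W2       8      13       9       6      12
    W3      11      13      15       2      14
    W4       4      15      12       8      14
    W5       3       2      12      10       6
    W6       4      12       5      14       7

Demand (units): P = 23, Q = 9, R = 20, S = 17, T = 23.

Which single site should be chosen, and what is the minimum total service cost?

Choose W5 only; total service cost 635.

With exactly 1 open, each post office uses its cheapest among the chosen.
{W5}: P→W5 3·23=69, Q→W5 2·9=18, R→W5 12·20=240, S→W5 10·17=170, T→W5 6·23=138. Service cost 635.
{W6}: service cost 699
{W1}: service cost 851
Among all 6 size-1 choices, {W5} is lowest.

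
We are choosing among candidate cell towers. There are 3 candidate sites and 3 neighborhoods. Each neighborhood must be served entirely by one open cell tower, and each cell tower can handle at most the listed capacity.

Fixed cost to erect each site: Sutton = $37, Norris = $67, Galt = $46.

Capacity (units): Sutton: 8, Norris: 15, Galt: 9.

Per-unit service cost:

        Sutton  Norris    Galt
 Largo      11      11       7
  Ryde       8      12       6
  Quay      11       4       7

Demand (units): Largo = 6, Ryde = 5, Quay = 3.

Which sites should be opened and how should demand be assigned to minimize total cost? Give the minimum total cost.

Minimum total cost: 186

Open {Sutton, Galt}: Largo→Galt 7·6=42, Ryde→Sutton 8·5=40, Quay→Galt 7·3=21.
Loads: Sutton carries 5/8, Galt carries 9/9. Service 103; fixed 83; total 186.
Next best feasible plan costs 198.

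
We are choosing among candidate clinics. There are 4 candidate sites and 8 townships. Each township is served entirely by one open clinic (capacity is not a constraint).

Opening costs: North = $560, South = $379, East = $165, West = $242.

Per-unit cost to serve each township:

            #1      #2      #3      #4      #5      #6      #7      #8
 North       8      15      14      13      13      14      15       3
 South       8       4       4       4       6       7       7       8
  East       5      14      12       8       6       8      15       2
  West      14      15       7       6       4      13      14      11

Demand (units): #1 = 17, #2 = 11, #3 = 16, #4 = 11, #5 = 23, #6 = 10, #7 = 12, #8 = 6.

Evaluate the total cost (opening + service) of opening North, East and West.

Total cost: 1736

Each township is assigned to its cheapest site among the open ones.
{North, East, West}: #1→East 5·17=85, #2→East 14·11=154, #3→West 7·16=112, #4→West 6·11=66, #5→West 4·23=92, #6→East 8·10=80, #7→West 14·12=168, #8→East 2·6=12. Service 769; fixed 967; total 1736.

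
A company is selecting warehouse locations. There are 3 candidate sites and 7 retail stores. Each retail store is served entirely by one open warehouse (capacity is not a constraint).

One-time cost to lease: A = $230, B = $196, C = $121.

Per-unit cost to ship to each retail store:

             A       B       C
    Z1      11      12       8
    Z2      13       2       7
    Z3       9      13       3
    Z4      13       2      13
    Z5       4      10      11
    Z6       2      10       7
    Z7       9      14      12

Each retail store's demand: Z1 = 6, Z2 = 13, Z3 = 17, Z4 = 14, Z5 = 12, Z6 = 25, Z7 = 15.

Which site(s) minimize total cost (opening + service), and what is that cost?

Open A and B; minimum total cost 932.

For any fixed open set, each retail store goes to its cheapest open site; total = fixed + service.
{A, B}: Z1→A 11·6=66, Z2→B 2·13=26, Z3→A 9·17=153, Z4→B 2·14=28, Z5→A 4·12=48, Z6→A 2·25=50, Z7→A 9·15=135. Service 506; fixed 426; total 932.
{A, B, C}: Z1→C 8·6=48, Z2→B 2·13=26, Z3→C 3·17=51, Z4→B 2·14=28, Z5→A 4·12=48, Z6→A 2·25=50, Z7→A 9·15=135. Service 386; fixed 547; total 933.
{B, C}: service 628 + fixed 317 = 945
{C}: Z1→C 8·6=48, Z2→C 7·13=91, Z3→C 3·17=51, Z4→C 13·14=182, Z5→C 11·12=132, Z6→C 7·25=175, Z7→C 12·15=180. Service 859; fixed 121; total 980.
No other subset beats 932.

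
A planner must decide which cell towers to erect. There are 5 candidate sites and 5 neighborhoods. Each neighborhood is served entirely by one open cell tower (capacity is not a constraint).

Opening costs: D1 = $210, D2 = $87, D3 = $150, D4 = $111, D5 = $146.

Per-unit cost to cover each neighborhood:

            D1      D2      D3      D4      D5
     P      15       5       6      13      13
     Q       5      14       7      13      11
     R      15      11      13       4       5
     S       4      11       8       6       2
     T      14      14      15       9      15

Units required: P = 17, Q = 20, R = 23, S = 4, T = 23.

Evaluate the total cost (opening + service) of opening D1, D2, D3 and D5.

Each neighborhood is assigned to its cheapest site among the open ones.
{D1, D2, D3, D5}: P→D2 5·17=85, Q→D1 5·20=100, R→D5 5·23=115, S→D5 2·4=8, T→D1 14·23=322. Service 630; fixed 593; total 1223.

Total cost: 1223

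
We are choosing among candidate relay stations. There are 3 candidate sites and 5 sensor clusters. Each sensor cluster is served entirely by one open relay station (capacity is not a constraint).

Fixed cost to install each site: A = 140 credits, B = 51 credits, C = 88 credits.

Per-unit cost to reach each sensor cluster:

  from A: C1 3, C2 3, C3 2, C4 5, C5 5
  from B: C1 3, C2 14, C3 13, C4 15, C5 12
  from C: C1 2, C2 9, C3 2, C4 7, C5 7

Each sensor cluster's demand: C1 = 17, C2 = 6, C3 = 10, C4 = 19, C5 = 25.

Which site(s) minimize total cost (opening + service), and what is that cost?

For any fixed open set, each sensor cluster goes to its cheapest open site; total = fixed + service.
{A}: C1→A 3·17=51, C2→A 3·6=18, C3→A 2·10=20, C4→A 5·19=95, C5→A 5·25=125. Service 309; fixed 140; total 449.
{A, B}: service 309 + fixed 191 = 500
{C}: C1→C 2·17=34, C2→C 9·6=54, C3→C 2·10=20, C4→C 7·19=133, C5→C 7·25=175. Service 416; fixed 88; total 504.
{A, B, C}: C1→C 2·17=34, C2→A 3·6=18, C3→A 2·10=20, C4→A 5·19=95, C5→A 5·25=125. Service 292; fixed 279; total 571.
(All 7 nonempty subsets were checked; A only is lowest.)

Open A only; minimum total cost 449.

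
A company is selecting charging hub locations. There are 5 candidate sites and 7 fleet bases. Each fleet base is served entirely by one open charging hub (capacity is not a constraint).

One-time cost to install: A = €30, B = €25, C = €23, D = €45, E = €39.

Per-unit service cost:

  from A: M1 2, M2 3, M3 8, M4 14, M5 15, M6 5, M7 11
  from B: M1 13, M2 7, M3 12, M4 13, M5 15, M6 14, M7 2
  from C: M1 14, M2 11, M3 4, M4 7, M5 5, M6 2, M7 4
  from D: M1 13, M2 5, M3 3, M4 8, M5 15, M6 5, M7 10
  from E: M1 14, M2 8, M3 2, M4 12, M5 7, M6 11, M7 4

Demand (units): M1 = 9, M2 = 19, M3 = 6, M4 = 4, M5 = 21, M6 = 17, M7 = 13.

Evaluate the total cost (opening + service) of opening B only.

Each fleet base is assigned to its cheapest site among the open ones.
{B}: M1→B 13·9=117, M2→B 7·19=133, M3→B 12·6=72, M4→B 13·4=52, M5→B 15·21=315, M6→B 14·17=238, M7→B 2·13=26. Service 953; fixed 25; total 978.

Total cost: 978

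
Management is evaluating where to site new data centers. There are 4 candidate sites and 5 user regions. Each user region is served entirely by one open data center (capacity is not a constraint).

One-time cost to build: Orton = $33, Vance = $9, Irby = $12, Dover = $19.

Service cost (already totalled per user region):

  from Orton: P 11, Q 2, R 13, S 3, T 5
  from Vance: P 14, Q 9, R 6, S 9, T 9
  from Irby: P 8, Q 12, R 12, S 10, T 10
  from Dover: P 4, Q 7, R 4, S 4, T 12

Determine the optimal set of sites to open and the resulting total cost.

For any fixed open set, each user region goes to its cheapest open site; total = fixed + service.
{Dover}: P→Dover 4, Q→Dover 7, R→Dover 4, S→Dover 4, T→Dover 12. Service 31; fixed 19; total 50.
{Vance}: service 47 + fixed 9 = 56
{Vance, Dover}: P→Dover 4, Q→Dover 7, R→Dover 4, S→Dover 4, T→Vance 9. Service 28; fixed 28; total 56.
{Orton, Vance, Irby, Dover}: service 18 + fixed 73 = 91
No other subset beats 50.

Open Dover only; minimum total cost 50.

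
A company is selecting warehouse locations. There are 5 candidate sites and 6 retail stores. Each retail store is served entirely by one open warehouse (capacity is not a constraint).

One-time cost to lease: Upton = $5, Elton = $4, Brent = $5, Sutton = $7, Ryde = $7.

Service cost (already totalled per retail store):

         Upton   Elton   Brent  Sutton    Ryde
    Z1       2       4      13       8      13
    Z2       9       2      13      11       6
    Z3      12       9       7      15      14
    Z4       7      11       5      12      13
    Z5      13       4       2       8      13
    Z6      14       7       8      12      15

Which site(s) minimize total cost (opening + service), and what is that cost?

For any fixed open set, each retail store goes to its cheapest open site; total = fixed + service.
{Elton, Brent}: Z1→Elton 4, Z2→Elton 2, Z3→Brent 7, Z4→Brent 5, Z5→Brent 2, Z6→Elton 7. Service 27; fixed 9; total 36.
{Upton, Elton, Brent}: service 25 + fixed 14 = 39
{Upton, Elton}: Z1→Upton 2, Z2→Elton 2, Z3→Elton 9, Z4→Upton 7, Z5→Elton 4, Z6→Elton 7. Service 31; fixed 9; total 40.
{Upton, Elton, Brent, Sutton, Ryde}: service 25 + fixed 28 = 53
No other subset beats 36.

Open Elton and Brent; minimum total cost 36.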